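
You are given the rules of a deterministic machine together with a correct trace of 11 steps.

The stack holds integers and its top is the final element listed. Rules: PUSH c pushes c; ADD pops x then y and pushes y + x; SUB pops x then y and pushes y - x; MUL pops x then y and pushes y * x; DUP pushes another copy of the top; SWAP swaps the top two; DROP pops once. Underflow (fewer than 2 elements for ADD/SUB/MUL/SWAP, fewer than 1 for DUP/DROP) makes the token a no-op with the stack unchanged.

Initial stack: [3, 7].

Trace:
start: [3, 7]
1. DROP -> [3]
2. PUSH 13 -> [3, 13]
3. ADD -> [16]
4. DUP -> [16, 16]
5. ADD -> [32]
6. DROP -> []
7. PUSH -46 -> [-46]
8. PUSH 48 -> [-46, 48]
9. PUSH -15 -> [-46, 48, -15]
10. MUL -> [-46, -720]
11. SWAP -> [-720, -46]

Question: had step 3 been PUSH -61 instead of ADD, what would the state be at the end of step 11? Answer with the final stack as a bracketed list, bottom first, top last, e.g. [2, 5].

(re-executing from step 3 with the substitution; state before step 3: [3, 13])
3. PUSH -61 -> [3, 13, -61]
4. DUP -> [3, 13, -61, -61]
5. ADD -> [3, 13, -122]
6. DROP -> [3, 13]
7. PUSH -46 -> [3, 13, -46]
8. PUSH 48 -> [3, 13, -46, 48]
9. PUSH -15 -> [3, 13, -46, 48, -15]
10. MUL -> [3, 13, -46, -720]
11. SWAP -> [3, 13, -720, -46]

[3, 13, -720, -46]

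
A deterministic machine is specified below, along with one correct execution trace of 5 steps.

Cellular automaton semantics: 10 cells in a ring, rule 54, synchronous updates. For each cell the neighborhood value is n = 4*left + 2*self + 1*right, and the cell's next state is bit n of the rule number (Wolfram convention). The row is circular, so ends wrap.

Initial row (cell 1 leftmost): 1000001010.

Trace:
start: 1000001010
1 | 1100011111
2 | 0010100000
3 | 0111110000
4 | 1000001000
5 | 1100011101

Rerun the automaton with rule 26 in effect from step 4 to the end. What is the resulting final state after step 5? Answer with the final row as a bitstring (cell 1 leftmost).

1010010101

(re-executing steps 4..5 under rule 26; state before step 4: 0111110000)
4 | 1100001000
5 | 1010010101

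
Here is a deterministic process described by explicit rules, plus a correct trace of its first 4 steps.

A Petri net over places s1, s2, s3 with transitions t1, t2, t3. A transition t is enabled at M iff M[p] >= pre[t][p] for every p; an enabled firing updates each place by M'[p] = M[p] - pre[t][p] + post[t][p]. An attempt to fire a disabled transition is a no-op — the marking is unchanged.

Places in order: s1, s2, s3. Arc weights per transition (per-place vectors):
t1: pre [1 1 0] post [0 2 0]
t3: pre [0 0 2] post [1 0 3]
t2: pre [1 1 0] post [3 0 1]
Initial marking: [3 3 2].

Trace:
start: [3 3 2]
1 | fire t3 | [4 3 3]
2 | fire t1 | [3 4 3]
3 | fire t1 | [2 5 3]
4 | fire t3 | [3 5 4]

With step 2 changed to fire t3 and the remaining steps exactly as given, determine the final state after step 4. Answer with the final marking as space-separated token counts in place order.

5 4 5

(re-executing from step 2 with the substitution; state before step 2: [4 3 3])
2 | fire t3 | [5 3 4]
3 | fire t1 | [4 4 4]
4 | fire t3 | [5 4 5]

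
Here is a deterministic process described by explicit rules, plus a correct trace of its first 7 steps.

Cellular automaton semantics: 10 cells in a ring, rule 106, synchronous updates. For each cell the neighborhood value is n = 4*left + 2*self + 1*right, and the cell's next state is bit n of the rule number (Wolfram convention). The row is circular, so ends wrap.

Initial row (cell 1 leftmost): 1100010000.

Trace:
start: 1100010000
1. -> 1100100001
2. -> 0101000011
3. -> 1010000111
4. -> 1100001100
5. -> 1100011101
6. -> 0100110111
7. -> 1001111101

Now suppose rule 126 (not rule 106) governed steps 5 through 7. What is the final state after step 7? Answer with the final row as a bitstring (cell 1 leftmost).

0110011000

(re-executing steps 5..7 under rule 126; state before step 5: 1100001100)
5. -> 1110011111
6. -> 0011110000
7. -> 0110011000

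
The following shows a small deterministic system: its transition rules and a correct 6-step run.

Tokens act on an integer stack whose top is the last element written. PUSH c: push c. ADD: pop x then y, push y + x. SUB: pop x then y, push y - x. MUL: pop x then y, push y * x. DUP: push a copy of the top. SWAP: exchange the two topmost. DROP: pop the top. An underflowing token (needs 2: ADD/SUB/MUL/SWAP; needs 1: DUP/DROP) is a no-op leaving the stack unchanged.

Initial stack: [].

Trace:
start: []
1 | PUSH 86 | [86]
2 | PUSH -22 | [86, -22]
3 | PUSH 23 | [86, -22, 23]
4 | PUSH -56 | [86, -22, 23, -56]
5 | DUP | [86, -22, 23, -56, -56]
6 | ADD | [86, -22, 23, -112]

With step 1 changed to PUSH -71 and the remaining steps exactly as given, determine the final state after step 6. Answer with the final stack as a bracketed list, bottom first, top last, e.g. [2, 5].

[-71, -22, 23, -112]

(re-executing from step 1 with the substitution; state before step 1: [])
1 | PUSH -71 | [-71]
2 | PUSH -22 | [-71, -22]
3 | PUSH 23 | [-71, -22, 23]
4 | PUSH -56 | [-71, -22, 23, -56]
5 | DUP | [-71, -22, 23, -56, -56]
6 | ADD | [-71, -22, 23, -112]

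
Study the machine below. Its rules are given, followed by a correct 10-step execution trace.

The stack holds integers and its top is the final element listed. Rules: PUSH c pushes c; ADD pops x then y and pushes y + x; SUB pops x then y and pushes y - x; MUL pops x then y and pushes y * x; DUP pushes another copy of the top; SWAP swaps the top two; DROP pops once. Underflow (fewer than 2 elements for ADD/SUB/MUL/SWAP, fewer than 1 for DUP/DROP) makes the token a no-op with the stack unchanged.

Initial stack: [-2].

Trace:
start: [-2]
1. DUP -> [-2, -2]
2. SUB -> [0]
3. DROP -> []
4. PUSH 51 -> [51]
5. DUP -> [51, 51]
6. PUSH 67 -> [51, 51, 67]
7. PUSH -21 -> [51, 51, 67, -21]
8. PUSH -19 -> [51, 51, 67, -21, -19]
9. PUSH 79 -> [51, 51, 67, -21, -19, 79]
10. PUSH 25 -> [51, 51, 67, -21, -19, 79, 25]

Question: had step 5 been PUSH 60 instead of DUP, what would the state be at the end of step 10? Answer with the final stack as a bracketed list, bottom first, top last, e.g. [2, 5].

[51, 60, 67, -21, -19, 79, 25]

(re-executing from step 5 with the substitution; state before step 5: [51])
5. PUSH 60 -> [51, 60]
6. PUSH 67 -> [51, 60, 67]
7. PUSH -21 -> [51, 60, 67, -21]
8. PUSH -19 -> [51, 60, 67, -21, -19]
9. PUSH 79 -> [51, 60, 67, -21, -19, 79]
10. PUSH 25 -> [51, 60, 67, -21, -19, 79, 25]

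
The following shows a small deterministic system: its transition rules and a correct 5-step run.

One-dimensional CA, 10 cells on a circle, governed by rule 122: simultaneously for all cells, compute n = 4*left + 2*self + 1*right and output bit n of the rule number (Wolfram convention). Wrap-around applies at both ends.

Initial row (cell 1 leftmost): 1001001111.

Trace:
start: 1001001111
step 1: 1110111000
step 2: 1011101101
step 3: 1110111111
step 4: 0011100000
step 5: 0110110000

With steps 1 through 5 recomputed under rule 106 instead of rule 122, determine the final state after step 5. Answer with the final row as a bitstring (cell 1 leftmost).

(re-executing steps 1..5 under rule 106; state before step 1: 1001001111)
step 1: 1010011000
step 2: 0100111001
step 3: 1001101010
step 4: 0011110101
step 5: 0110011010

0110011010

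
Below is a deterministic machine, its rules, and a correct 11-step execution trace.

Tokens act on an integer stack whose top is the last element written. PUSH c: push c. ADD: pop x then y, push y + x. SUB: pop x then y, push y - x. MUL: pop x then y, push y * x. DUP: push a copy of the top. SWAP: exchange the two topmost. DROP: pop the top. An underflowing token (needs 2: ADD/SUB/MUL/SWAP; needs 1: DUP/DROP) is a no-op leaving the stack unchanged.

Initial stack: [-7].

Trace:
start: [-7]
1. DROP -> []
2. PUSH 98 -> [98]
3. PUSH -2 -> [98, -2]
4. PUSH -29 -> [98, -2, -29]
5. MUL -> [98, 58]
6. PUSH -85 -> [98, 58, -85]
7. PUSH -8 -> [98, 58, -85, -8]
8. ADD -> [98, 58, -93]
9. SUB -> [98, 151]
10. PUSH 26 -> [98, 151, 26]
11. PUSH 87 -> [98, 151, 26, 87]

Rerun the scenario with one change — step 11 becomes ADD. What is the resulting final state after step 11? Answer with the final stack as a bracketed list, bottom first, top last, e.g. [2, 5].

(re-executing from step 11 with the substitution; state before step 11: [98, 151, 26])
11. ADD -> [98, 177]

[98, 177]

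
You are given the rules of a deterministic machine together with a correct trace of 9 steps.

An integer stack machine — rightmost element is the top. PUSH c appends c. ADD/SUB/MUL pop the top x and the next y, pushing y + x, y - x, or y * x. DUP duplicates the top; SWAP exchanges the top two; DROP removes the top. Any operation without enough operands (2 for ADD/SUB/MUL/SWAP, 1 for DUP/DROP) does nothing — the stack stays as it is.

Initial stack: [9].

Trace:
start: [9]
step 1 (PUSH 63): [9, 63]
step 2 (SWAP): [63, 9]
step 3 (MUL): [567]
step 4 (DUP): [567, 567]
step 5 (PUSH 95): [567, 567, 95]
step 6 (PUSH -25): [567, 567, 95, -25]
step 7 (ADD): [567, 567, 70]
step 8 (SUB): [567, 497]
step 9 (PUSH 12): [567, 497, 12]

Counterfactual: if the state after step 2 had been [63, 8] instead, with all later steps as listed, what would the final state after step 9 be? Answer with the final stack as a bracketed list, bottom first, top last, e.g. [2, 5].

[504, 434, 12]

state after step 2 := [63, 8]
step 3 (MUL): [504]
step 4 (DUP): [504, 504]
step 5 (PUSH 95): [504, 504, 95]
step 6 (PUSH -25): [504, 504, 95, -25]
step 7 (ADD): [504, 504, 70]
step 8 (SUB): [504, 434]
step 9 (PUSH 12): [504, 434, 12]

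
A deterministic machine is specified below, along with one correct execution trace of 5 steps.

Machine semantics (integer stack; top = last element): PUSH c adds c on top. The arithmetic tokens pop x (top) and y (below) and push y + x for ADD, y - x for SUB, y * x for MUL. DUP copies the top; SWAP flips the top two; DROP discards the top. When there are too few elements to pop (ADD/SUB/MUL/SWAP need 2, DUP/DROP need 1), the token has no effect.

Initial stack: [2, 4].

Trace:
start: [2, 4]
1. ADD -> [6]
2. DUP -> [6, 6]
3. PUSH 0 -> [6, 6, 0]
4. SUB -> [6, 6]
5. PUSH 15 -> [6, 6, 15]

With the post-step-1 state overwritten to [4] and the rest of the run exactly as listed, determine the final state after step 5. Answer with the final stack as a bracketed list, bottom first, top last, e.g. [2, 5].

state after step 1 := [4]
2. DUP -> [4, 4]
3. PUSH 0 -> [4, 4, 0]
4. SUB -> [4, 4]
5. PUSH 15 -> [4, 4, 15]

[4, 4, 15]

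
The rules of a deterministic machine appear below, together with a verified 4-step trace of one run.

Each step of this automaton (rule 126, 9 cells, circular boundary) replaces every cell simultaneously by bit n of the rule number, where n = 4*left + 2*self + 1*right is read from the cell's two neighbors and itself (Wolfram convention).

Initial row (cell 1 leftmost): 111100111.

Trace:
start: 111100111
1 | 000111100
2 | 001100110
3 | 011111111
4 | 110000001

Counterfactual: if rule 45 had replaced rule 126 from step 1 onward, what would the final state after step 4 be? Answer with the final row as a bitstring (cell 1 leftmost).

(re-executing steps 1..4 under rule 45; state before step 1: 111100111)
1 | 000000100
2 | 111110101
3 | 000001111
4 | 011101000

011101000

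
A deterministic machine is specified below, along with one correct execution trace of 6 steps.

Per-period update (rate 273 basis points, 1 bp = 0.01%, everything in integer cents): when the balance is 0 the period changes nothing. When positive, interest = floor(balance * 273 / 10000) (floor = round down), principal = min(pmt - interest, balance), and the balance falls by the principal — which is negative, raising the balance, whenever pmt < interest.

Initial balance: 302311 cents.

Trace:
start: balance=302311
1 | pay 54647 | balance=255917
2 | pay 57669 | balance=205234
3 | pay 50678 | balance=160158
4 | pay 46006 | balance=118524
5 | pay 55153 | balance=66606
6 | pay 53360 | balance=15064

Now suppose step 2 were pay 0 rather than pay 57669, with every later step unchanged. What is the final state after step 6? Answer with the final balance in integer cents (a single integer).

(re-executing from step 2 with the substitution; state before step 2: balance=255917)
2 | pay 0 | balance=262903
3 | pay 50678 | balance=219402
4 | pay 46006 | balance=179385
5 | pay 55153 | balance=129129
6 | pay 53360 | balance=79294

79294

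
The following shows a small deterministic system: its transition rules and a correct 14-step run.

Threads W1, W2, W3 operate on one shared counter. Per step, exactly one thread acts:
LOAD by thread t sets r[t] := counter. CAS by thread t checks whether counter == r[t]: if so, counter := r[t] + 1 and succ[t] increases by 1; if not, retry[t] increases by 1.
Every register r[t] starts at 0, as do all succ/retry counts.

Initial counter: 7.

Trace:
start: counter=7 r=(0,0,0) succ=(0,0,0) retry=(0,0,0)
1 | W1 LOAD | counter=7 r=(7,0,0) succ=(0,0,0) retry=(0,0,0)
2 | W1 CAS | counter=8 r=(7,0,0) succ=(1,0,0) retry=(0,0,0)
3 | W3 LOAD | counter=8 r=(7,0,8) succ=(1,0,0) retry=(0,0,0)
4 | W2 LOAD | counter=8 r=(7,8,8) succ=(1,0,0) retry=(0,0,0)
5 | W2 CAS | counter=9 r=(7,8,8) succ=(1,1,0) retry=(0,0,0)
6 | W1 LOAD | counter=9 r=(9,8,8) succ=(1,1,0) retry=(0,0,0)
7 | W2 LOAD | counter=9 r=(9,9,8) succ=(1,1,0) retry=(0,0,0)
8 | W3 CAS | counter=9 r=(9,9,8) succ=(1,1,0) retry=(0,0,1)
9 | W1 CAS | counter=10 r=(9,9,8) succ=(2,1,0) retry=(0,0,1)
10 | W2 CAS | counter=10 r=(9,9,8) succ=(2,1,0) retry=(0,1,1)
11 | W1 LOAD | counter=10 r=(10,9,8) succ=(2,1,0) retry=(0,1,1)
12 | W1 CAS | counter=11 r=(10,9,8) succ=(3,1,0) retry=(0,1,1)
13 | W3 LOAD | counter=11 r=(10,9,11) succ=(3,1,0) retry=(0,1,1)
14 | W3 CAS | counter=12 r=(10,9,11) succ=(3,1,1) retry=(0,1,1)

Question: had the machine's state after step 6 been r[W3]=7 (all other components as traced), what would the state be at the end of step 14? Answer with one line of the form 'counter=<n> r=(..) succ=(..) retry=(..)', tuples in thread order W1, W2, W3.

counter=12 r=(10,9,11) succ=(3,1,1) retry=(0,1,1)

state after step 6 := counter=9 r=(9,8,7) succ=(1,1,0) retry=(0,0,0)
7 | W2 LOAD | counter=9 r=(9,9,7) succ=(1,1,0) retry=(0,0,0)
8 | W3 CAS | counter=9 r=(9,9,7) succ=(1,1,0) retry=(0,0,1)
9 | W1 CAS | counter=10 r=(9,9,7) succ=(2,1,0) retry=(0,0,1)
10 | W2 CAS | counter=10 r=(9,9,7) succ=(2,1,0) retry=(0,1,1)
11 | W1 LOAD | counter=10 r=(10,9,7) succ=(2,1,0) retry=(0,1,1)
12 | W1 CAS | counter=11 r=(10,9,7) succ=(3,1,0) retry=(0,1,1)
13 | W3 LOAD | counter=11 r=(10,9,11) succ=(3,1,0) retry=(0,1,1)
14 | W3 CAS | counter=12 r=(10,9,11) succ=(3,1,1) retry=(0,1,1)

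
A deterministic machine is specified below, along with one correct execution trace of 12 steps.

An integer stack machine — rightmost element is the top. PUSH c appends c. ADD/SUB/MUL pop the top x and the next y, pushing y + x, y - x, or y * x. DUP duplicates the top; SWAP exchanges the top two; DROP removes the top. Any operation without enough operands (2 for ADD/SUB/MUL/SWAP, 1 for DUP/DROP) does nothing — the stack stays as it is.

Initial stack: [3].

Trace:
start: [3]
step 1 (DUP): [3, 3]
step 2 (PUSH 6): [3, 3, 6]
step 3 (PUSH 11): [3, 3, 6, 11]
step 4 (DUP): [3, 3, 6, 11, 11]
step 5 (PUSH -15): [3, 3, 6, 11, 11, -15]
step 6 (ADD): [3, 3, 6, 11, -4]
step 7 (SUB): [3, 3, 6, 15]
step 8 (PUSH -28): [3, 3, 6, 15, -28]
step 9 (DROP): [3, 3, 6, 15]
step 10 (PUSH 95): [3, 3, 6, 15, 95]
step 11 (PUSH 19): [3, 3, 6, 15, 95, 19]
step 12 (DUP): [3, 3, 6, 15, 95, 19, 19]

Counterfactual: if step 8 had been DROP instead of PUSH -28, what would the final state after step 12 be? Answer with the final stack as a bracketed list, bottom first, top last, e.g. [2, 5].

[3, 3, 95, 19, 19]

(re-executing from step 8 with the substitution; state before step 8: [3, 3, 6, 15])
step 8 (DROP): [3, 3, 6]
step 9 (DROP): [3, 3]
step 10 (PUSH 95): [3, 3, 95]
step 11 (PUSH 19): [3, 3, 95, 19]
step 12 (DUP): [3, 3, 95, 19, 19]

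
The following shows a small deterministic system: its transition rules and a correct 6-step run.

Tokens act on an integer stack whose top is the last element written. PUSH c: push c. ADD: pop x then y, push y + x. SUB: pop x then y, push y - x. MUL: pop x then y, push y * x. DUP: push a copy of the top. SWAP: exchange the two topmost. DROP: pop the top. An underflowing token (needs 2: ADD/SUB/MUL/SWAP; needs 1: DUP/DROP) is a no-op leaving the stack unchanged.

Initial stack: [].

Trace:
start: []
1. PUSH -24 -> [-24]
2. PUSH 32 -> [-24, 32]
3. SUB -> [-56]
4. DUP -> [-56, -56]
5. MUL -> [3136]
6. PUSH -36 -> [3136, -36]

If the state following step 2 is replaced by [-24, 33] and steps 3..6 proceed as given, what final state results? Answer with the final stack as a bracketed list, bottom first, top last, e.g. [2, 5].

state after step 2 := [-24, 33]
3. SUB -> [-57]
4. DUP -> [-57, -57]
5. MUL -> [3249]
6. PUSH -36 -> [3249, -36]

[3249, -36]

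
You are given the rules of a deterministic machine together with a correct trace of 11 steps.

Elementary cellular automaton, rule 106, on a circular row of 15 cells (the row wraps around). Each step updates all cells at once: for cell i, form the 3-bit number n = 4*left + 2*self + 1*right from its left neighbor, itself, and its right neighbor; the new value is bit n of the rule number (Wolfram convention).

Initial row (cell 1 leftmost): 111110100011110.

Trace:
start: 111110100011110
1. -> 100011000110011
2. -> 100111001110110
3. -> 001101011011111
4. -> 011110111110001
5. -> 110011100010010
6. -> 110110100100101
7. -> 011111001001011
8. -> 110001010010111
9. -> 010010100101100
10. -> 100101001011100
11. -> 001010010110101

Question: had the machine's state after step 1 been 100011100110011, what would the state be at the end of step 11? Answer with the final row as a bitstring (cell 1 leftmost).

010010010111101

state after step 1 := 100011100110011
2. -> 100110101110110
3. -> 001111011011111
4. -> 011001111110001
5. -> 111011000010010
6. -> 101111000100101
7. -> 111001001001011
8. -> 001010010010110
9. -> 010100100101110
10. -> 101001001011010
11. -> 010010010111101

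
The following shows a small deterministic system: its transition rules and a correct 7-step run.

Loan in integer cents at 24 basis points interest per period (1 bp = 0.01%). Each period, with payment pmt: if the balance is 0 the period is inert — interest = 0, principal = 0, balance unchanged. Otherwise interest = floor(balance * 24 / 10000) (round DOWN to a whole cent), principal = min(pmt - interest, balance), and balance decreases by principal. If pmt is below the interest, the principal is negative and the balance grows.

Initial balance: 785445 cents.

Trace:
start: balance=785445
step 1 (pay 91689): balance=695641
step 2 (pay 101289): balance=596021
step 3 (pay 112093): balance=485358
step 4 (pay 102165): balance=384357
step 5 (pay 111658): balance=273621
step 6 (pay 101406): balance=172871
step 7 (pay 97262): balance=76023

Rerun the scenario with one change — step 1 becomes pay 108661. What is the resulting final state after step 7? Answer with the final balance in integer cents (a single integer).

(re-executing from step 1 with the substitution; state before step 1: balance=785445)
step 1 (pay 108661): balance=678669
step 2 (pay 101289): balance=579008
step 3 (pay 112093): balance=468304
step 4 (pay 102165): balance=367262
step 5 (pay 111658): balance=256485
step 6 (pay 101406): balance=155694
step 7 (pay 97262): balance=58805

58805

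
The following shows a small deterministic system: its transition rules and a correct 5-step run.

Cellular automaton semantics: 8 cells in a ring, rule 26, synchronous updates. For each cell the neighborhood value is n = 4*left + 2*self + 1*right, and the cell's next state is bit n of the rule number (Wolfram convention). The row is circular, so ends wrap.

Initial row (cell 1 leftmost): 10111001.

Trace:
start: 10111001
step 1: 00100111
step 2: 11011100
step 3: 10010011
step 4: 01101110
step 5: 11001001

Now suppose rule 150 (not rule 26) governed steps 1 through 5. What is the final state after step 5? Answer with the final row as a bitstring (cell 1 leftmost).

(re-executing steps 1..5 under rule 150; state before step 1: 10111001)
step 1: 00010110
step 2: 00110001
step 3: 11001011
step 4: 10111001
step 5: 00010110

00010110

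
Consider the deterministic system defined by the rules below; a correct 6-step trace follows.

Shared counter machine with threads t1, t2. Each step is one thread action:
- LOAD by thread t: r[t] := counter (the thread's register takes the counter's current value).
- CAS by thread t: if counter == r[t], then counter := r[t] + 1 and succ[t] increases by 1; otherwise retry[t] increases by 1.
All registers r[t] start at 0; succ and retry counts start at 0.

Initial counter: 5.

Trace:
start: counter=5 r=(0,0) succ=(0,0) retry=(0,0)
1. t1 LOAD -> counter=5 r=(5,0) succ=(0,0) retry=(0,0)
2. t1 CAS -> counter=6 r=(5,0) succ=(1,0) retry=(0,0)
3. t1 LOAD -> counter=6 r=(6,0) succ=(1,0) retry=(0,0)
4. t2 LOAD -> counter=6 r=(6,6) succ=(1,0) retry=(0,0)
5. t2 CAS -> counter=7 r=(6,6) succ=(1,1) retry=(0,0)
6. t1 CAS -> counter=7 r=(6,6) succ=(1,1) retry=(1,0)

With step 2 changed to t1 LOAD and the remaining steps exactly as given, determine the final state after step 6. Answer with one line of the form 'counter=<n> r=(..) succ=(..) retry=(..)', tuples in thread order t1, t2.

(re-executing from step 2 with the substitution; state before step 2: counter=5 r=(5,0) succ=(0,0) retry=(0,0))
2. t1 LOAD -> counter=5 r=(5,0) succ=(0,0) retry=(0,0)
3. t1 LOAD -> counter=5 r=(5,0) succ=(0,0) retry=(0,0)
4. t2 LOAD -> counter=5 r=(5,5) succ=(0,0) retry=(0,0)
5. t2 CAS -> counter=6 r=(5,5) succ=(0,1) retry=(0,0)
6. t1 CAS -> counter=6 r=(5,5) succ=(0,1) retry=(1,0)

counter=6 r=(5,5) succ=(0,1) retry=(1,0)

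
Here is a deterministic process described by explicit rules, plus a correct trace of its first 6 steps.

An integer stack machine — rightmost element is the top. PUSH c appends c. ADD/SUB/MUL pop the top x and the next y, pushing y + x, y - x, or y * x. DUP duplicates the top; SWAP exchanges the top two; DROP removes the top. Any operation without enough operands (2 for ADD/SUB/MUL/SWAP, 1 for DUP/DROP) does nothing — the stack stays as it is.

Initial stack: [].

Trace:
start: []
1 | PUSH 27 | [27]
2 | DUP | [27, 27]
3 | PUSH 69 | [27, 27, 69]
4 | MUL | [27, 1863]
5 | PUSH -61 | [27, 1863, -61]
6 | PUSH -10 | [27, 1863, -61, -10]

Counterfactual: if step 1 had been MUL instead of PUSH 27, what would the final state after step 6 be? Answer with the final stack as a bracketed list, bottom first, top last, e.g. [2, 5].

[69, -61, -10]

(re-executing from step 1 with the substitution; state before step 1: [])
1 | MUL | []
2 | DUP | []
3 | PUSH 69 | [69]
4 | MUL | [69]
5 | PUSH -61 | [69, -61]
6 | PUSH -10 | [69, -61, -10]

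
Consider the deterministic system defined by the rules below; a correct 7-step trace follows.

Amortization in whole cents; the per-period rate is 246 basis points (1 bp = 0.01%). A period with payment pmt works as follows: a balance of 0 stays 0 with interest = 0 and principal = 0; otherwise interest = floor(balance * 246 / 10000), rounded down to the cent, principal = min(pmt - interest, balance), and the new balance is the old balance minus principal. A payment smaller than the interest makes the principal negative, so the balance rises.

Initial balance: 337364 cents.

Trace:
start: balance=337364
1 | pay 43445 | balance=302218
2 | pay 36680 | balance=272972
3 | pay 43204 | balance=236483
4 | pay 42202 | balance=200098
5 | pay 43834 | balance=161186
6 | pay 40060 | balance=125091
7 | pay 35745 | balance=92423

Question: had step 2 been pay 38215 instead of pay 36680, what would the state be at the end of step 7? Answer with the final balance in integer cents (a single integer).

(re-executing from step 2 with the substitution; state before step 2: balance=302218)
2 | pay 38215 | balance=271437
3 | pay 43204 | balance=234910
4 | pay 42202 | balance=198486
5 | pay 43834 | balance=159534
6 | pay 40060 | balance=123398
7 | pay 35745 | balance=90688

90688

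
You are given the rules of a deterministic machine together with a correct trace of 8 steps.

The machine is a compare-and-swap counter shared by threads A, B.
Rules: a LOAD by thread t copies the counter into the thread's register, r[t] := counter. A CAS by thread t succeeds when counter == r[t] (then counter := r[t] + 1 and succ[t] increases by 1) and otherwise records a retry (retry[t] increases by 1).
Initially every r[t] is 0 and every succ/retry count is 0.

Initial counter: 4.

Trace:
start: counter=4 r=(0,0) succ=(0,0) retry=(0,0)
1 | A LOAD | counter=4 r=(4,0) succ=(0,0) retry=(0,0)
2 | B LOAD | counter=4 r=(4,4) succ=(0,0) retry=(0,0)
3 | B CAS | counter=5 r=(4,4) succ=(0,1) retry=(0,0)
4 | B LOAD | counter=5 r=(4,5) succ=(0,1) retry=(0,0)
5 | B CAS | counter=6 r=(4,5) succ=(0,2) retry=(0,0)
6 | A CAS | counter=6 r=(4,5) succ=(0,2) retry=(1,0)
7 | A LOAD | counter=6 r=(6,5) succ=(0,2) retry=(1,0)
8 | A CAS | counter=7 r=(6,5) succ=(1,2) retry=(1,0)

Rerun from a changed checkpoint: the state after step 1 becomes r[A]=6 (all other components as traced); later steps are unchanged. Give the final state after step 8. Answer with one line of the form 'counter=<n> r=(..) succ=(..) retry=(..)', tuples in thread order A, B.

counter=8 r=(7,5) succ=(2,2) retry=(0,0)

state after step 1 := counter=4 r=(6,0) succ=(0,0) retry=(0,0)
2 | B LOAD | counter=4 r=(6,4) succ=(0,0) retry=(0,0)
3 | B CAS | counter=5 r=(6,4) succ=(0,1) retry=(0,0)
4 | B LOAD | counter=5 r=(6,5) succ=(0,1) retry=(0,0)
5 | B CAS | counter=6 r=(6,5) succ=(0,2) retry=(0,0)
6 | A CAS | counter=7 r=(6,5) succ=(1,2) retry=(0,0)
7 | A LOAD | counter=7 r=(7,5) succ=(1,2) retry=(0,0)
8 | A CAS | counter=8 r=(7,5) succ=(2,2) retry=(0,0)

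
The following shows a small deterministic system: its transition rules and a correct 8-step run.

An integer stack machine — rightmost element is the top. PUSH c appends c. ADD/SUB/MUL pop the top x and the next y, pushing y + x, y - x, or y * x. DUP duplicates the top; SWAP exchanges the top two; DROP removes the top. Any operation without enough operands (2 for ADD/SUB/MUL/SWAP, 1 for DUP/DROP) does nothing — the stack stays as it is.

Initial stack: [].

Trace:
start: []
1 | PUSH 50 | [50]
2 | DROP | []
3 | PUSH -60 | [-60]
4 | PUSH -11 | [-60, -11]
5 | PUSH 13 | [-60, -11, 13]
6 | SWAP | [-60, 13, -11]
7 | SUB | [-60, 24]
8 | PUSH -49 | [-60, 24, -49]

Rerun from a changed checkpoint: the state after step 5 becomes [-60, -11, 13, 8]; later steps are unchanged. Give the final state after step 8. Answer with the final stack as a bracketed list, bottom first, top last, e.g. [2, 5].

state after step 5 := [-60, -11, 13, 8]
6 | SWAP | [-60, -11, 8, 13]
7 | SUB | [-60, -11, -5]
8 | PUSH -49 | [-60, -11, -5, -49]

[-60, -11, -5, -49]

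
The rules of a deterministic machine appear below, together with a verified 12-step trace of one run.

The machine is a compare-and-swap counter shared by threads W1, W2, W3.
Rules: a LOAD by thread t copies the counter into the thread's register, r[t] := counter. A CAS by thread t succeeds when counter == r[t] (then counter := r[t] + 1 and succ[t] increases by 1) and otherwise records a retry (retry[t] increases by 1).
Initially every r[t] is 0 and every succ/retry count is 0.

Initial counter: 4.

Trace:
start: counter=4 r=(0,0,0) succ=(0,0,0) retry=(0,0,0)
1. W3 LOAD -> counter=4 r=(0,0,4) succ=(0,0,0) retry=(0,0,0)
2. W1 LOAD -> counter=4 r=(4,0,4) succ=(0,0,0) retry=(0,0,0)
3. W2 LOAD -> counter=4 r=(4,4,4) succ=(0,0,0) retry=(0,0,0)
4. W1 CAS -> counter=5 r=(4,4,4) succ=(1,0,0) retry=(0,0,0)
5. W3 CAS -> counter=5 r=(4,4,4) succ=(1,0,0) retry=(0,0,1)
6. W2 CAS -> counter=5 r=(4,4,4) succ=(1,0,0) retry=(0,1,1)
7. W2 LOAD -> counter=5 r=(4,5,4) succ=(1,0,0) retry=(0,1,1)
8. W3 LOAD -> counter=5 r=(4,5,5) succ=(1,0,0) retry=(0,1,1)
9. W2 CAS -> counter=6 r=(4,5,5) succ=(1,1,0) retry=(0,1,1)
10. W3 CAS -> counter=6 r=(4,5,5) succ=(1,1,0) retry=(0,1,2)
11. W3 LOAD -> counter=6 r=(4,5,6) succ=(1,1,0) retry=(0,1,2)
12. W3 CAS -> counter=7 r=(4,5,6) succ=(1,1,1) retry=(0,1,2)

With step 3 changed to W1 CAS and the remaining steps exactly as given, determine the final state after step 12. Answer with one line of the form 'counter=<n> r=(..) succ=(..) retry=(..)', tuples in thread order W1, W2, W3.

(re-executing from step 3 with the substitution; state before step 3: counter=4 r=(4,0,4) succ=(0,0,0) retry=(0,0,0))
3. W1 CAS -> counter=5 r=(4,0,4) succ=(1,0,0) retry=(0,0,0)
4. W1 CAS -> counter=5 r=(4,0,4) succ=(1,0,0) retry=(1,0,0)
5. W3 CAS -> counter=5 r=(4,0,4) succ=(1,0,0) retry=(1,0,1)
6. W2 CAS -> counter=5 r=(4,0,4) succ=(1,0,0) retry=(1,1,1)
7. W2 LOAD -> counter=5 r=(4,5,4) succ=(1,0,0) retry=(1,1,1)
8. W3 LOAD -> counter=5 r=(4,5,5) succ=(1,0,0) retry=(1,1,1)
9. W2 CAS -> counter=6 r=(4,5,5) succ=(1,1,0) retry=(1,1,1)
10. W3 CAS -> counter=6 r=(4,5,5) succ=(1,1,0) retry=(1,1,2)
11. W3 LOAD -> counter=6 r=(4,5,6) succ=(1,1,0) retry=(1,1,2)
12. W3 CAS -> counter=7 r=(4,5,6) succ=(1,1,1) retry=(1,1,2)

counter=7 r=(4,5,6) succ=(1,1,1) retry=(1,1,2)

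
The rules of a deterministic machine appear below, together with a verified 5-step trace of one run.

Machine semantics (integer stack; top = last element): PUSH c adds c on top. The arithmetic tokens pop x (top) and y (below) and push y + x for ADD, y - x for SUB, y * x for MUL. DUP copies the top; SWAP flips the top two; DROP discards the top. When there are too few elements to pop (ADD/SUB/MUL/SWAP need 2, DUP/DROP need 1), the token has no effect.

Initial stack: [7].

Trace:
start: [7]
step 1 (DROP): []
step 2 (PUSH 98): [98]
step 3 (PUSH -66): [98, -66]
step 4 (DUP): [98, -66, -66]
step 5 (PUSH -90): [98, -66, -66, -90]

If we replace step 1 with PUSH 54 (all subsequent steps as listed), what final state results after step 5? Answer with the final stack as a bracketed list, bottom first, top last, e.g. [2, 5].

[7, 54, 98, -66, -66, -90]

(re-executing from step 1 with the substitution; state before step 1: [7])
step 1 (PUSH 54): [7, 54]
step 2 (PUSH 98): [7, 54, 98]
step 3 (PUSH -66): [7, 54, 98, -66]
step 4 (DUP): [7, 54, 98, -66, -66]
step 5 (PUSH -90): [7, 54, 98, -66, -66, -90]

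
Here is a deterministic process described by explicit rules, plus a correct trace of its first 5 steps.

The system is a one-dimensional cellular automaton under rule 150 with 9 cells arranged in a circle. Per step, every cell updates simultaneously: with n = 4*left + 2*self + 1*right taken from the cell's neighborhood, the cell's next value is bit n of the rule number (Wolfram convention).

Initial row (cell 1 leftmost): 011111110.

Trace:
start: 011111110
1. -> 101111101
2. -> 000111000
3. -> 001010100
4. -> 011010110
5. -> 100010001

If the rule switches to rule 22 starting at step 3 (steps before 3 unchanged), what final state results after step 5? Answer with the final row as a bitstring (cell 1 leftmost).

100000001

(re-executing steps 3..5 under rule 22; state before step 3: 000111000)
3. -> 001000100
4. -> 011101110
5. -> 100000001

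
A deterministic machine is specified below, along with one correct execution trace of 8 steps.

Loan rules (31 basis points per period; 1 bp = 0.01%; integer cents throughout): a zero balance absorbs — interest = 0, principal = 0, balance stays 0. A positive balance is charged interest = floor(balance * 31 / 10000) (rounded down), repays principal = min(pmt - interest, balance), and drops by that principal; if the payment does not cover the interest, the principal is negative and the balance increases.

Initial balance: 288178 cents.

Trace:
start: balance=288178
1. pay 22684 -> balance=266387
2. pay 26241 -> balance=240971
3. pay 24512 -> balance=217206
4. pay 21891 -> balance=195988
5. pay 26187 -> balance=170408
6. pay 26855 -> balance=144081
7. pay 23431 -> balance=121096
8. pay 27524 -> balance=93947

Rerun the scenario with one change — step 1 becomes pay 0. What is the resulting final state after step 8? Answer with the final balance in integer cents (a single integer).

117129

(re-executing from step 1 with the substitution; state before step 1: balance=288178)
1. pay 0 -> balance=289071
2. pay 26241 -> balance=263726
3. pay 24512 -> balance=240031
4. pay 21891 -> balance=218884
5. pay 26187 -> balance=193375
6. pay 26855 -> balance=167119
7. pay 23431 -> balance=144206
8. pay 27524 -> balance=117129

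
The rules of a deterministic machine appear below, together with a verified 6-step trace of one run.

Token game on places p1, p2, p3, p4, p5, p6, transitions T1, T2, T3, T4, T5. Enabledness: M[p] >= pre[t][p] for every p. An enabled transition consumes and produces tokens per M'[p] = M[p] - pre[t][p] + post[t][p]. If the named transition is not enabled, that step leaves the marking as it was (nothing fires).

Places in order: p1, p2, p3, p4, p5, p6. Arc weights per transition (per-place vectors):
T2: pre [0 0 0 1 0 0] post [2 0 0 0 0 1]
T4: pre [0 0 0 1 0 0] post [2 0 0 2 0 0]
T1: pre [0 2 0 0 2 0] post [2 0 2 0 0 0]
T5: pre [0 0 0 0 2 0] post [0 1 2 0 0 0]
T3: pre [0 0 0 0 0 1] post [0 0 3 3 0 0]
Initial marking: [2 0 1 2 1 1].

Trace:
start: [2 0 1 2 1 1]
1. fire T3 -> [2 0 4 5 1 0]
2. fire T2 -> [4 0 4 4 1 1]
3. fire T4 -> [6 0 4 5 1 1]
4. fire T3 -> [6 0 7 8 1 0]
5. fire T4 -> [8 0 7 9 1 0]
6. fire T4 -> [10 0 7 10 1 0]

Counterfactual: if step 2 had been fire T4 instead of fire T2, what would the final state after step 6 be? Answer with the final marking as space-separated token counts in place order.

(re-executing from step 2 with the substitution; state before step 2: [2 0 4 5 1 0])
2. fire T4 -> [4 0 4 6 1 0]
3. fire T4 -> [6 0 4 7 1 0]
4. fire T3 -> [6 0 4 7 1 0]
5. fire T4 -> [8 0 4 8 1 0]
6. fire T4 -> [10 0 4 9 1 0]

10 0 4 9 1 0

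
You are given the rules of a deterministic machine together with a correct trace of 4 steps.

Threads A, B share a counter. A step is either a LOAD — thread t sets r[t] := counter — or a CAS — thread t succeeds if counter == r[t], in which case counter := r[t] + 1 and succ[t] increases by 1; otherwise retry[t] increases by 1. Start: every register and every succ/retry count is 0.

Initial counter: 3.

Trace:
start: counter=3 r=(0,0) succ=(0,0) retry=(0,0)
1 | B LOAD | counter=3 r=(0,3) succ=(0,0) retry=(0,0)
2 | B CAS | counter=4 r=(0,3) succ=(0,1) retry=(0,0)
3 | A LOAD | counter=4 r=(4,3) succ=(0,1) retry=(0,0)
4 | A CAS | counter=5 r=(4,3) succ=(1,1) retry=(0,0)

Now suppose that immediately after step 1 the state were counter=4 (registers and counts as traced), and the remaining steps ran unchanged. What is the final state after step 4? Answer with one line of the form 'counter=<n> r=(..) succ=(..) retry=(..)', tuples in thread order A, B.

counter=5 r=(4,3) succ=(1,0) retry=(0,1)

state after step 1 := counter=4 r=(0,3) succ=(0,0) retry=(0,0)
2 | B CAS | counter=4 r=(0,3) succ=(0,0) retry=(0,1)
3 | A LOAD | counter=4 r=(4,3) succ=(0,0) retry=(0,1)
4 | A CAS | counter=5 r=(4,3) succ=(1,0) retry=(0,1)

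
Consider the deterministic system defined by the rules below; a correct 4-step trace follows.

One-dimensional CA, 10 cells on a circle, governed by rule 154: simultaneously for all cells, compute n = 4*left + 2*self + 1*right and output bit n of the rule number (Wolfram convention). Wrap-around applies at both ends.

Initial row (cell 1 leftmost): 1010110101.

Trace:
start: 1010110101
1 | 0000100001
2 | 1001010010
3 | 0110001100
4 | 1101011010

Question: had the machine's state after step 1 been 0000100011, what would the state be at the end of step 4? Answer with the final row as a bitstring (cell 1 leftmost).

1101001010

state after step 1 := 0000100011
2 | 1001010110
3 | 0110000100
4 | 1101001010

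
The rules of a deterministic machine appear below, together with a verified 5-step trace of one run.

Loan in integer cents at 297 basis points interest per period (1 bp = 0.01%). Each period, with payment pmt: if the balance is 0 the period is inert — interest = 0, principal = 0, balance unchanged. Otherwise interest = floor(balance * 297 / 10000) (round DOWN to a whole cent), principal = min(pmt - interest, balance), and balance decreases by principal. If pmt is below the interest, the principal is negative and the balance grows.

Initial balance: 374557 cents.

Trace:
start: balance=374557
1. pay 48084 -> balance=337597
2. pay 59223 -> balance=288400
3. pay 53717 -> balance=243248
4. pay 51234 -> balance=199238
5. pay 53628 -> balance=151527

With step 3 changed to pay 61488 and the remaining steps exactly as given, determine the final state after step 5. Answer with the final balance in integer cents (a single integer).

(re-executing from step 3 with the substitution; state before step 3: balance=288400)
3. pay 61488 -> balance=235477
4. pay 51234 -> balance=191236
5. pay 53628 -> balance=143287

143287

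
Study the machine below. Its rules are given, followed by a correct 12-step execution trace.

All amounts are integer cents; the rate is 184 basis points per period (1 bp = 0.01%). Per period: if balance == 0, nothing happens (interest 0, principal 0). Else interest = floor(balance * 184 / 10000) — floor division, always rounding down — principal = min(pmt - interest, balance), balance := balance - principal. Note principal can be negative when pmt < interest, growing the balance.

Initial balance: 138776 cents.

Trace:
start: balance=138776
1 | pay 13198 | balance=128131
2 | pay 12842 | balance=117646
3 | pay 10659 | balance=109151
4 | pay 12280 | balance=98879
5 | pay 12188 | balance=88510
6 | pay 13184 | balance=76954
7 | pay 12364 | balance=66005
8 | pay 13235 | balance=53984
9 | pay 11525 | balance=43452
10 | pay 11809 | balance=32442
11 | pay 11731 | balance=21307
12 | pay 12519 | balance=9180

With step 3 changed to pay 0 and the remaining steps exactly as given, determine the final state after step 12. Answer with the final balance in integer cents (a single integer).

(re-executing from step 3 with the substitution; state before step 3: balance=117646)
3 | pay 0 | balance=119810
4 | pay 12280 | balance=109734
5 | pay 12188 | balance=99565
6 | pay 13184 | balance=88212
7 | pay 12364 | balance=77471
8 | pay 13235 | balance=65661
9 | pay 11525 | balance=55344
10 | pay 11809 | balance=44553
11 | pay 11731 | balance=33641
12 | pay 12519 | balance=21740

21740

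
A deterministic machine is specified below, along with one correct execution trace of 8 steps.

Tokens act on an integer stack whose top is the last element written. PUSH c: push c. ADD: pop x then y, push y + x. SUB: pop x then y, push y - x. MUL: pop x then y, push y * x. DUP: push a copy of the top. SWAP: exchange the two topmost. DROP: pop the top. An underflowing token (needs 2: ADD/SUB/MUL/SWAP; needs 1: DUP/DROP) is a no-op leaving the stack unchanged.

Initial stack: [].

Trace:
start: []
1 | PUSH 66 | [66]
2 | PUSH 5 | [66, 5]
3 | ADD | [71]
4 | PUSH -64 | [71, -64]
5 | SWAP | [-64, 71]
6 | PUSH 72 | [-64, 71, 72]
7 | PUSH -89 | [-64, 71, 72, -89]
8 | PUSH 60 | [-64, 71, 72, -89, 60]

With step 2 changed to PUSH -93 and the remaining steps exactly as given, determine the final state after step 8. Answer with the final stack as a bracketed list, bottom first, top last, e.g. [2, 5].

[-64, -27, 72, -89, 60]

(re-executing from step 2 with the substitution; state before step 2: [66])
2 | PUSH -93 | [66, -93]
3 | ADD | [-27]
4 | PUSH -64 | [-27, -64]
5 | SWAP | [-64, -27]
6 | PUSH 72 | [-64, -27, 72]
7 | PUSH -89 | [-64, -27, 72, -89]
8 | PUSH 60 | [-64, -27, 72, -89, 60]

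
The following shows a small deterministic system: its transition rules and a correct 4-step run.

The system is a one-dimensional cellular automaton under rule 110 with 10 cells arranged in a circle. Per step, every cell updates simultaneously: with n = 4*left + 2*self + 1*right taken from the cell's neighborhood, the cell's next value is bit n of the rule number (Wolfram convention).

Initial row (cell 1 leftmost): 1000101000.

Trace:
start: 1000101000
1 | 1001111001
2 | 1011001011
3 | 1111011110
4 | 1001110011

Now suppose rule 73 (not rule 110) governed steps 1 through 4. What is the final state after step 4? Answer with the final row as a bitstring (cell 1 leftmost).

1000000000

(re-executing steps 1..4 under rule 73; state before step 1: 1000101000)
1 | 0010000010
2 | 1000111000
3 | 0010101010
4 | 1000000000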